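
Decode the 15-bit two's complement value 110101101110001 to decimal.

MSB is 1, so the value is negative. Find the magnitude:
1. Invert bits:  001010010001110
2. Add 1:        001010010001111  = 5263
3. Apply sign:   -5263

Answer: -5263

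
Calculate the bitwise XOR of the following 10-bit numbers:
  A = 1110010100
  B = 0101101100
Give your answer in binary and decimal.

Apply ^ to each column (1 where bits differ):
  1110010100
^ 0101101100
------------
  1011111000

Answer: 1011111000 (760)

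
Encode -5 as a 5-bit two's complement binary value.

1. Binary of +5:  00101
2. Invert bits:     11010
3. Add 1:           11011

Answer: 11011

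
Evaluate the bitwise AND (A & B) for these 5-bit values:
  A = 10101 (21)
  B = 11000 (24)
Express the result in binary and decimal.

Apply & to each column (1 only where both bits are 1):
  10101
& 11000
-------
  10000

Answer: 10000 (16)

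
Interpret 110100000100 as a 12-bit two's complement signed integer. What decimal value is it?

MSB is 1, so the value is negative. Find the magnitude:
1. Invert bits:  001011111011
2. Add 1:        001011111100  = 764
3. Apply sign:   -764

Answer: -764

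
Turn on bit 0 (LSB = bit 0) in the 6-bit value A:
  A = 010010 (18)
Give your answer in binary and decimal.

Mask = 1 << 0 = 000001
Bit 0 of A is 0, so OR-ing with the mask flips it to 1.
  010010
| 000001
--------
  010011

Answer: 010011 (19)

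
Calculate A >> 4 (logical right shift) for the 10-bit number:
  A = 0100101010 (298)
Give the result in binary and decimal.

Logical shift right by 4: drop the bottom 4 bit(s), prepend 4 zero(s) on the left.
  0100101010  ->  keep [010010], discard [1010], prepend 0000
= 0000010010

Answer: 0000010010 (18)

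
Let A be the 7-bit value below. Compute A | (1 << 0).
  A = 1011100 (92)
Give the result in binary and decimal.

Mask = 1 << 0 = 0000001
Bit 0 of A is 0, so OR-ing with the mask flips it to 1.
  1011100
| 0000001
---------
  1011101

Answer: 1011101 (93)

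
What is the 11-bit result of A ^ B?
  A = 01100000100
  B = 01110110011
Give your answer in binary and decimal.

Apply ^ to each column (1 where bits differ):
  01100000100
^ 01110110011
-------------
  00010110111

Answer: 00010110111 (183)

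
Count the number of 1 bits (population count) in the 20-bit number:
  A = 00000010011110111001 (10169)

00000010011110111001
1-bits at positions (from bit 0 = LSB): 0, 3, 4, 5, 7, 8, 9, 10, 13
Count = 9

Answer: 9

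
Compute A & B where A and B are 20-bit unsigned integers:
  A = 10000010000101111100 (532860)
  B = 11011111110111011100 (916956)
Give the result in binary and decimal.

Apply & to each column (1 only where both bits are 1):
  10000010000101111100
& 11011111110111011100
----------------------
  10000010000101011100

Answer: 10000010000101011100 (532828)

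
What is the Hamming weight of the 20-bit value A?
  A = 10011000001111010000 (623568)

10011000001111010000
1-bits at positions (from bit 0 = LSB): 4, 6, 7, 8, 9, 15, 16, 19
Count = 8

Answer: 8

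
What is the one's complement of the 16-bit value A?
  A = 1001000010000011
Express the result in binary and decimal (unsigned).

Flip each bit (0->1, 1->0):
  1001000010000011
  0110111101111100

Answer: 0110111101111100 (28540)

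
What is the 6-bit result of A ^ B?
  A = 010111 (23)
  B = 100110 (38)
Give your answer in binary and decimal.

Apply ^ to each column (1 where bits differ):
  010111
^ 100110
--------
  110001

Answer: 110001 (49)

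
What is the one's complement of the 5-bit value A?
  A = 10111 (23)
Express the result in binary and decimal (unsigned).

Flip each bit (0->1, 1->0):
  10111
  01000

Answer: 01000 (8)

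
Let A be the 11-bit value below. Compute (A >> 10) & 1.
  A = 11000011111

Bit 10 is the 11th from the right.
  11000011111
  ^
That bit is 1.

Answer: 1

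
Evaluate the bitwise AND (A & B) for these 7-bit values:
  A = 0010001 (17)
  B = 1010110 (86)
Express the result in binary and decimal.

Apply & to each column (1 only where both bits are 1):
  0010001
& 1010110
---------
  0010000

Answer: 0010000 (16)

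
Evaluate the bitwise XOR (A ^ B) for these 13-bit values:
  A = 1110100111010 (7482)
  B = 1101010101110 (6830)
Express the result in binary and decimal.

Apply ^ to each column (1 where bits differ):
  1110100111010
^ 1101010101110
---------------
  0011110010100

Answer: 0011110010100 (1940)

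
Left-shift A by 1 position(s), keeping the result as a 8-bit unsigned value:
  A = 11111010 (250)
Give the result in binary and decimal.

Shift left by 1: drop the top 1 bit(s), append 1 zero(s) on the right.
  11111010  ->  discard [1], keep [1111010], append 0
= 11110100

Answer: 11110100 (244)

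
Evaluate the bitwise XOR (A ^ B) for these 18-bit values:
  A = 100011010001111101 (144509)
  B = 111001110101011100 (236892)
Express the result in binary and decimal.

Apply ^ to each column (1 where bits differ):
  100011010001111101
^ 111001110101011100
--------------------
  011010100100100001

Answer: 011010100100100001 (108833)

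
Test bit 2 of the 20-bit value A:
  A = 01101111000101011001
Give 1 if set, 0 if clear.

Bit 2 is the 3rd from the right.
  01101111000101011001
                   ^
That bit is 0.

Answer: 0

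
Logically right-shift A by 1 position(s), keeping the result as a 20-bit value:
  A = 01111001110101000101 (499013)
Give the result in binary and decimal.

Logical shift right by 1: drop the bottom 1 bit(s), prepend 1 zero(s) on the left.
  01111001110101000101  ->  keep [0111100111010100010], discard [1], prepend 0
= 00111100111010100010

Answer: 00111100111010100010 (249506)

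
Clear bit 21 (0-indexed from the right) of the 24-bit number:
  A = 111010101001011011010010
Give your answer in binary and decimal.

Mask = ~(1 << 21) = 110111111111111111111111
Bit 21 of A is 1, so AND-ing with the mask clears it to 0.
  111010101001011011010010
& 110111111111111111111111
--------------------------
  110010101001011011010010

Answer: 110010101001011011010010 (13276882)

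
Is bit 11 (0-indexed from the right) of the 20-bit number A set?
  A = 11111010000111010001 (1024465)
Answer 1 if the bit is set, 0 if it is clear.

Bit 11 is the 12th from the right.
  11111010000111010001
          ^
That bit is 0.

Answer: 0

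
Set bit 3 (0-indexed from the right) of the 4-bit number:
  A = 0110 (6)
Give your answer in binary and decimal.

Mask = 1 << 3 = 1000
Bit 3 of A is 0, so OR-ing with the mask flips it to 1.
  0110
| 1000
------
  1110

Answer: 1110 (14)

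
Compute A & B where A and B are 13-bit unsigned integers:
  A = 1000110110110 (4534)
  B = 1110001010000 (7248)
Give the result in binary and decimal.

Apply & to each column (1 only where both bits are 1):
  1000110110110
& 1110001010000
---------------
  1000000010000

Answer: 1000000010000 (4112)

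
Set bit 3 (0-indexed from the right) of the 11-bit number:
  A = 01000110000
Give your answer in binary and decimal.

Mask = 1 << 3 = 00000001000
Bit 3 of A is 0, so OR-ing with the mask flips it to 1.
  01000110000
| 00000001000
-------------
  01000111000

Answer: 01000111000 (568)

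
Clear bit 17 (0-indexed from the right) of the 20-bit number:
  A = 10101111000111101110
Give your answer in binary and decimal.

Mask = ~(1 << 17) = 11011111111111111111
Bit 17 of A is 1, so AND-ing with the mask clears it to 0.
  10101111000111101110
& 11011111111111111111
----------------------
  10001111000111101110

Answer: 10001111000111101110 (586222)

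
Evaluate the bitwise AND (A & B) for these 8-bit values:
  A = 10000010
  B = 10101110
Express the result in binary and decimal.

Apply & to each column (1 only where both bits are 1):
  10000010
& 10101110
----------
  10000010

Answer: 10000010 (130)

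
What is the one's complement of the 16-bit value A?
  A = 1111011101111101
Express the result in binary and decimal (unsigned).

Flip each bit (0->1, 1->0):
  1111011101111101
  0000100010000010

Answer: 0000100010000010 (2178)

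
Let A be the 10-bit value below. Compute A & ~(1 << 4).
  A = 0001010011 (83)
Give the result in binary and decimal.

Mask = ~(1 << 4) = 1111101111
Bit 4 of A is 1, so AND-ing with the mask clears it to 0.
  0001010011
& 1111101111
------------
  0001000011

Answer: 0001000011 (67)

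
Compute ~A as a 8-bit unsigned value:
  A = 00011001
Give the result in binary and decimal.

Flip each bit (0->1, 1->0):
  00011001
  11100110

Answer: 11100110 (230)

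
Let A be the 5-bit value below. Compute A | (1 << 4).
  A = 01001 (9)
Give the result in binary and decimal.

Mask = 1 << 4 = 10000
Bit 4 of A is 0, so OR-ing with the mask flips it to 1.
  01001
| 10000
-------
  11001

Answer: 11001 (25)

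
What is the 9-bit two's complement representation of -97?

1. Binary of +97:  001100001
2. Invert bits:     110011110
3. Add 1:           110011111

Answer: 110011111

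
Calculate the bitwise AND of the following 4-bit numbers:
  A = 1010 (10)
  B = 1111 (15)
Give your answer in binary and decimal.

Apply & to each column (1 only where both bits are 1):
  1010
& 1111
------
  1010

Answer: 1010 (10)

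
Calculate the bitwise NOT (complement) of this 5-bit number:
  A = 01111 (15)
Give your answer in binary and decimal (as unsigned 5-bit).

Flip each bit (0->1, 1->0):
  01111
  10000

Answer: 10000 (16)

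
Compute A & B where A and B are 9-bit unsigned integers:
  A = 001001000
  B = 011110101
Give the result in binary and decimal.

Apply & to each column (1 only where both bits are 1):
  001001000
& 011110101
-----------
  001000000

Answer: 001000000 (64)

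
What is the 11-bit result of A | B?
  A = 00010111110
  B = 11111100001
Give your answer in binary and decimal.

Apply | to each column (1 where either bit is 1):
  00010111110
| 11111100001
-------------
  11111111111

Answer: 11111111111 (2047)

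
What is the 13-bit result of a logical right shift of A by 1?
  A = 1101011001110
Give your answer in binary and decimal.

Logical shift right by 1: drop the bottom 1 bit(s), prepend 1 zero(s) on the left.
  1101011001110  ->  keep [110101100111], discard [0], prepend 0
= 0110101100111

Answer: 0110101100111 (3431)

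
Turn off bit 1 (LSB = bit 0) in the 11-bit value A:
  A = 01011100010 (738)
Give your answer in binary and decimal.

Mask = ~(1 << 1) = 11111111101
Bit 1 of A is 1, so AND-ing with the mask clears it to 0.
  01011100010
& 11111111101
-------------
  01011100000

Answer: 01011100000 (736)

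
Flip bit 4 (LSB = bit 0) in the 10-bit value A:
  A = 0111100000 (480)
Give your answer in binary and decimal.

Mask = 1 << 4 = 0000010000
Bit 4 of A is 0; XOR with the mask flips it to 1.
  0111100000
^ 0000010000
------------
  0111110000

Answer: 0111110000 (496)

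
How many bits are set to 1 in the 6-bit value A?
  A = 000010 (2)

000010
1-bits at positions (from bit 0 = LSB): 1
Count = 1

Answer: 1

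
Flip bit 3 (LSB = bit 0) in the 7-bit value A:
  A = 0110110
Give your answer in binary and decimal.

Mask = 1 << 3 = 0001000
Bit 3 of A is 0; XOR with the mask flips it to 1.
  0110110
^ 0001000
---------
  0111110

Answer: 0111110 (62)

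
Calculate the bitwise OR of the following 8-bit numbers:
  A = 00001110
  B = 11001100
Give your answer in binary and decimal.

Apply | to each column (1 where either bit is 1):
  00001110
| 11001100
----------
  11001110

Answer: 11001110 (206)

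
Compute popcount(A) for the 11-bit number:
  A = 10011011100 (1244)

10011011100
1-bits at positions (from bit 0 = LSB): 2, 3, 4, 6, 7, 10
Count = 6

Answer: 6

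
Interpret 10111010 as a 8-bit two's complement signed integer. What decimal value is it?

MSB is 1, so the value is negative. Find the magnitude:
1. Invert bits:  01000101
2. Add 1:        01000110  = 70
3. Apply sign:   -70

Answer: -70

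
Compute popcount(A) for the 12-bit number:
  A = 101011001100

101011001100
1-bits at positions (from bit 0 = LSB): 2, 3, 6, 7, 9, 11
Count = 6

Answer: 6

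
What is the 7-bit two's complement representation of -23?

1. Binary of +23:  0010111
2. Invert bits:     1101000
3. Add 1:           1101001

Answer: 1101001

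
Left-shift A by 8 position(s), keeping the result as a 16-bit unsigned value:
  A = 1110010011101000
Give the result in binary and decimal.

Shift left by 8: drop the top 8 bit(s), append 8 zero(s) on the right.
  1110010011101000  ->  discard [11100100], keep [11101000], append 00000000
= 1110100000000000

Answer: 1110100000000000 (59392)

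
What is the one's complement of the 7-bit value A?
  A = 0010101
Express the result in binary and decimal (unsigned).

Flip each bit (0->1, 1->0):
  0010101
  1101010

Answer: 1101010 (106)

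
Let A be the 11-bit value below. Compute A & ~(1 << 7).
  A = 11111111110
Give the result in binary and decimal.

Mask = ~(1 << 7) = 11101111111
Bit 7 of A is 1, so AND-ing with the mask clears it to 0.
  11111111110
& 11101111111
-------------
  11101111110

Answer: 11101111110 (1918)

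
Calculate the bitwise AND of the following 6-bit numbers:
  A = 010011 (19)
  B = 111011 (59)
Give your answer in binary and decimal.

Apply & to each column (1 only where both bits are 1):
  010011
& 111011
--------
  010011

Answer: 010011 (19)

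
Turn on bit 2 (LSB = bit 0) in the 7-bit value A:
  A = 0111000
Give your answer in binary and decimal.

Mask = 1 << 2 = 0000100
Bit 2 of A is 0, so OR-ing with the mask flips it to 1.
  0111000
| 0000100
---------
  0111100

Answer: 0111100 (60)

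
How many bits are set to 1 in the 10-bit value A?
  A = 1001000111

1001000111
1-bits at positions (from bit 0 = LSB): 0, 1, 2, 6, 9
Count = 5

Answer: 5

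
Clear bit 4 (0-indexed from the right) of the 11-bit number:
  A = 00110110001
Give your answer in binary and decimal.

Mask = ~(1 << 4) = 11111101111
Bit 4 of A is 1, so AND-ing with the mask clears it to 0.
  00110110001
& 11111101111
-------------
  00110100001

Answer: 00110100001 (417)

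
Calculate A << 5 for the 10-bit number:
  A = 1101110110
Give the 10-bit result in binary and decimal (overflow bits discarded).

Shift left by 5: drop the top 5 bit(s), append 5 zero(s) on the right.
  1101110110  ->  discard [11011], keep [10110], append 00000
= 1011000000

Answer: 1011000000 (704)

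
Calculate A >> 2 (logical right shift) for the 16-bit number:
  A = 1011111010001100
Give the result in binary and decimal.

Logical shift right by 2: drop the bottom 2 bit(s), prepend 2 zero(s) on the left.
  1011111010001100  ->  keep [10111110100011], discard [00], prepend 00
= 0010111110100011

Answer: 0010111110100011 (12195)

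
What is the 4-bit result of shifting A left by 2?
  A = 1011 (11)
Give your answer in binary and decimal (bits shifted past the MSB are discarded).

Shift left by 2: drop the top 2 bit(s), append 2 zero(s) on the right.
  1011  ->  discard [10], keep [11], append 00
= 1100

Answer: 1100 (12)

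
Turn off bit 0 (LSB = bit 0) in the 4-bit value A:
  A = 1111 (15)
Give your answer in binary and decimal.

Mask = ~(1 << 0) = 1110
Bit 0 of A is 1, so AND-ing with the mask clears it to 0.
  1111
& 1110
------
  1110

Answer: 1110 (14)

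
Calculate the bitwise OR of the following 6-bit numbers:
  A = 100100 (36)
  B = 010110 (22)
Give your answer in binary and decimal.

Apply | to each column (1 where either bit is 1):
  100100
| 010110
--------
  110110

Answer: 110110 (54)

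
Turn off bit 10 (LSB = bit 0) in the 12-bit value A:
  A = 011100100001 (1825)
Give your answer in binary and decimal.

Mask = ~(1 << 10) = 101111111111
Bit 10 of A is 1, so AND-ing with the mask clears it to 0.
  011100100001
& 101111111111
--------------
  001100100001

Answer: 001100100001 (801)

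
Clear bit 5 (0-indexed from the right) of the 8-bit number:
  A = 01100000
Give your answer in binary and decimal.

Mask = ~(1 << 5) = 11011111
Bit 5 of A is 1, so AND-ing with the mask clears it to 0.
  01100000
& 11011111
----------
  01000000

Answer: 01000000 (64)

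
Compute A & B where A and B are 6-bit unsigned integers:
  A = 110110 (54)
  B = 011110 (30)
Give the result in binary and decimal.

Apply & to each column (1 only where both bits are 1):
  110110
& 011110
--------
  010110

Answer: 010110 (22)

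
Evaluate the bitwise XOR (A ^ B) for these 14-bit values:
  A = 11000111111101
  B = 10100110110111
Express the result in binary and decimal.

Apply ^ to each column (1 where bits differ):
  11000111111101
^ 10100110110111
----------------
  01100001001010

Answer: 01100001001010 (6218)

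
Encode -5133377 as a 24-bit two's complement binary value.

1. Binary of +5133377:  010011100101010001000001
2. Invert bits:     101100011010101110111110
3. Add 1:           101100011010101110111111

Answer: 101100011010101110111111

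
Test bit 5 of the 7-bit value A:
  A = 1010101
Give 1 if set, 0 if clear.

Bit 5 is the 6th from the right.
  1010101
   ^
That bit is 0.

Answer: 0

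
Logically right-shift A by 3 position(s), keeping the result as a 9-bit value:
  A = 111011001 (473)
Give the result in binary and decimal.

Logical shift right by 3: drop the bottom 3 bit(s), prepend 3 zero(s) on the left.
  111011001  ->  keep [111011], discard [001], prepend 000
= 000111011

Answer: 000111011 (59)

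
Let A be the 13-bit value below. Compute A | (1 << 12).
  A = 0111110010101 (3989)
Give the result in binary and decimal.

Mask = 1 << 12 = 1000000000000
Bit 12 of A is 0, so OR-ing with the mask flips it to 1.
  0111110010101
| 1000000000000
---------------
  1111110010101

Answer: 1111110010101 (8085)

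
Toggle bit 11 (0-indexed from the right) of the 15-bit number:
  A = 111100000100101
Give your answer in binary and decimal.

Mask = 1 << 11 = 000100000000000
Bit 11 of A is 1; XOR with the mask flips it to 0.
  111100000100101
^ 000100000000000
-----------------
  111000000100101

Answer: 111000000100101 (28709)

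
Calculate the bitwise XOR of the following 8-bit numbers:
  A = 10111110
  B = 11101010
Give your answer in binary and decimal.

Apply ^ to each column (1 where bits differ):
  10111110
^ 11101010
----------
  01010100

Answer: 01010100 (84)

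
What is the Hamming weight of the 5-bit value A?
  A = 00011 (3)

00011
1-bits at positions (from bit 0 = LSB): 0, 1
Count = 2

Answer: 2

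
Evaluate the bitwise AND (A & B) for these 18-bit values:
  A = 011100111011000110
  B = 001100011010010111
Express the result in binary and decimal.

Apply & to each column (1 only where both bits are 1):
  011100111011000110
& 001100011010010111
--------------------
  001100011010000110

Answer: 001100011010000110 (50822)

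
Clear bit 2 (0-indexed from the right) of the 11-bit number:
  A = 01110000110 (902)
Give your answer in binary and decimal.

Mask = ~(1 << 2) = 11111111011
Bit 2 of A is 1, so AND-ing with the mask clears it to 0.
  01110000110
& 11111111011
-------------
  01110000010

Answer: 01110000010 (898)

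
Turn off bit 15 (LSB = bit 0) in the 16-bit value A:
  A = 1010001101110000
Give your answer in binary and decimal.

Mask = ~(1 << 15) = 0111111111111111
Bit 15 of A is 1, so AND-ing with the mask clears it to 0.
  1010001101110000
& 0111111111111111
------------------
  0010001101110000

Answer: 0010001101110000 (9072)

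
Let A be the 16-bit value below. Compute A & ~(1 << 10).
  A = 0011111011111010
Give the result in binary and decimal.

Mask = ~(1 << 10) = 1111101111111111
Bit 10 of A is 1, so AND-ing with the mask clears it to 0.
  0011111011111010
& 1111101111111111
------------------
  0011101011111010

Answer: 0011101011111010 (15098)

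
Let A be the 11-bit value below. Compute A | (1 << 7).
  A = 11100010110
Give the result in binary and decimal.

Mask = 1 << 7 = 00010000000
Bit 7 of A is 0, so OR-ing with the mask flips it to 1.
  11100010110
| 00010000000
-------------
  11110010110

Answer: 11110010110 (1942)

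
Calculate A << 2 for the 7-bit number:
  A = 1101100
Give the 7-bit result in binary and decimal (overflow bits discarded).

Shift left by 2: drop the top 2 bit(s), append 2 zero(s) on the right.
  1101100  ->  discard [11], keep [01100], append 00
= 0110000

Answer: 0110000 (48)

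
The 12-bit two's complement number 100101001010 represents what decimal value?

MSB is 1, so the value is negative. Find the magnitude:
1. Invert bits:  011010110101
2. Add 1:        011010110110  = 1718
3. Apply sign:   -1718

Answer: -1718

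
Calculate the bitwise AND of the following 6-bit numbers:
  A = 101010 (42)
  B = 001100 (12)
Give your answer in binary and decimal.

Apply & to each column (1 only where both bits are 1):
  101010
& 001100
--------
  001000

Answer: 001000 (8)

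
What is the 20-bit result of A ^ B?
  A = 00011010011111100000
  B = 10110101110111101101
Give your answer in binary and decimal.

Apply ^ to each column (1 where bits differ):
  00011010011111100000
^ 10110101110111101101
----------------------
  10101111101000001101

Answer: 10101111101000001101 (719373)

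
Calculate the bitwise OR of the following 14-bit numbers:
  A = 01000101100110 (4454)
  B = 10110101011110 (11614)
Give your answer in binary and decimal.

Apply | to each column (1 where either bit is 1):
  01000101100110
| 10110101011110
----------------
  11110101111110

Answer: 11110101111110 (15742)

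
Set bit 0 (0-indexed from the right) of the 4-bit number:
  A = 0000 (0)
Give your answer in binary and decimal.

Mask = 1 << 0 = 0001
Bit 0 of A is 0, so OR-ing with the mask flips it to 1.
  0000
| 0001
------
  0001

Answer: 0001 (1)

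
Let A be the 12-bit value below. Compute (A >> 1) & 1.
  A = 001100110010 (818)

Bit 1 is the 2nd from the right.
  001100110010
            ^
That bit is 1.

Answer: 1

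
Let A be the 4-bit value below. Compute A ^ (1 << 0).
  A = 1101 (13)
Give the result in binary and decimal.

Mask = 1 << 0 = 0001
Bit 0 of A is 1; XOR with the mask flips it to 0.
  1101
^ 0001
------
  1100

Answer: 1100 (12)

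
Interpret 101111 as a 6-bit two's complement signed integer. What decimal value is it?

MSB is 1, so the value is negative. Find the magnitude:
1. Invert bits:  010000
2. Add 1:        010001  = 17
3. Apply sign:   -17

Answer: -17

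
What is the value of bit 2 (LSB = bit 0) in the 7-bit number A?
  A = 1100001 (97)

Bit 2 is the 3rd from the right.
  1100001
      ^
That bit is 0.

Answer: 0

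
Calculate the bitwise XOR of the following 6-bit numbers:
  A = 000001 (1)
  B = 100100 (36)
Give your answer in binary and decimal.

Apply ^ to each column (1 where bits differ):
  000001
^ 100100
--------
  100101

Answer: 100101 (37)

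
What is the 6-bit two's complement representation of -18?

1. Binary of +18:  010010
2. Invert bits:     101101
3. Add 1:           101110

Answer: 101110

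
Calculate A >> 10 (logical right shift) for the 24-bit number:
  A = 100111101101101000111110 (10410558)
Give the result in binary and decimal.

Logical shift right by 10: drop the bottom 10 bit(s), prepend 10 zero(s) on the left.
  100111101101101000111110  ->  keep [10011110110110], discard [1000111110], prepend 0000000000
= 000000000010011110110110

Answer: 000000000010011110110110 (10166)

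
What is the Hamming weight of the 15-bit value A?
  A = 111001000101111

111001000101111
1-bits at positions (from bit 0 = LSB): 0, 1, 2, 3, 5, 9, 12, 13, 14
Count = 9

Answer: 9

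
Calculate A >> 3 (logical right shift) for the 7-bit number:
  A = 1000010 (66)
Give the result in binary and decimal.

Logical shift right by 3: drop the bottom 3 bit(s), prepend 3 zero(s) on the left.
  1000010  ->  keep [1000], discard [010], prepend 000
= 0001000

Answer: 0001000 (8)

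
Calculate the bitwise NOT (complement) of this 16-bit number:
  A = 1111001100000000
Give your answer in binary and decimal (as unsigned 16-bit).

Flip each bit (0->1, 1->0):
  1111001100000000
  0000110011111111

Answer: 0000110011111111 (3327)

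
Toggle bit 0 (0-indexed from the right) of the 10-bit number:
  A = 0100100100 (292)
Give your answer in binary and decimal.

Mask = 1 << 0 = 0000000001
Bit 0 of A is 0; XOR with the mask flips it to 1.
  0100100100
^ 0000000001
------------
  0100100101

Answer: 0100100101 (293)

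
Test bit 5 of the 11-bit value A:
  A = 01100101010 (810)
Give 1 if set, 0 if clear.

Bit 5 is the 6th from the right.
  01100101010
       ^
That bit is 1.

Answer: 1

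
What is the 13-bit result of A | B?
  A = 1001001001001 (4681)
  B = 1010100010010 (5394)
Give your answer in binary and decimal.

Apply | to each column (1 where either bit is 1):
  1001001001001
| 1010100010010
---------------
  1011101011011

Answer: 1011101011011 (5979)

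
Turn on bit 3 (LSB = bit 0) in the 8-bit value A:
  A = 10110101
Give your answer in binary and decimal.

Mask = 1 << 3 = 00001000
Bit 3 of A is 0, so OR-ing with the mask flips it to 1.
  10110101
| 00001000
----------
  10111101

Answer: 10111101 (189)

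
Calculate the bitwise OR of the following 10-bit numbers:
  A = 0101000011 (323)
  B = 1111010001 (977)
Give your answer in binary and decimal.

Apply | to each column (1 where either bit is 1):
  0101000011
| 1111010001
------------
  1111010011

Answer: 1111010011 (979)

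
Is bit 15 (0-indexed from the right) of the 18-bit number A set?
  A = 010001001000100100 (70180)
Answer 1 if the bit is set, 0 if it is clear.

Bit 15 is the 16th from the right.
  010001001000100100
    ^
That bit is 0.

Answer: 0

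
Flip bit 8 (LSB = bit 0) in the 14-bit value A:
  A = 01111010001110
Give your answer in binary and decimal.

Mask = 1 << 8 = 00000100000000
Bit 8 of A is 0; XOR with the mask flips it to 1.
  01111010001110
^ 00000100000000
----------------
  01111110001110

Answer: 01111110001110 (8078)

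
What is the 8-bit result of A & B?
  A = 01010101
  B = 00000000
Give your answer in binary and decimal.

Apply & to each column (1 only where both bits are 1):
  01010101
& 00000000
----------
  00000000

Answer: 00000000 (0)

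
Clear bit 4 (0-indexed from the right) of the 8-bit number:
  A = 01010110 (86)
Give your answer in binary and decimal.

Mask = ~(1 << 4) = 11101111
Bit 4 of A is 1, so AND-ing with the mask clears it to 0.
  01010110
& 11101111
----------
  01000110

Answer: 01000110 (70)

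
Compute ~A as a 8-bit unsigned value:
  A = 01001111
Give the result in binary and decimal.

Flip each bit (0->1, 1->0):
  01001111
  10110000

Answer: 10110000 (176)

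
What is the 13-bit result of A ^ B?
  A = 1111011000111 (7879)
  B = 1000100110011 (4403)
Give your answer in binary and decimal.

Apply ^ to each column (1 where bits differ):
  1111011000111
^ 1000100110011
---------------
  0111111110100

Answer: 0111111110100 (4084)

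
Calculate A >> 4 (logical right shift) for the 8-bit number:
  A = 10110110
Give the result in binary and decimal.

Logical shift right by 4: drop the bottom 4 bit(s), prepend 4 zero(s) on the left.
  10110110  ->  keep [1011], discard [0110], prepend 0000
= 00001011

Answer: 00001011 (11)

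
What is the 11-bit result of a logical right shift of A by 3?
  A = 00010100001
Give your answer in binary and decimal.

Logical shift right by 3: drop the bottom 3 bit(s), prepend 3 zero(s) on the left.
  00010100001  ->  keep [00010100], discard [001], prepend 000
= 00000010100

Answer: 00000010100 (20)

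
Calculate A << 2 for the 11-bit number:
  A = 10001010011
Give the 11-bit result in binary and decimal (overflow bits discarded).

Shift left by 2: drop the top 2 bit(s), append 2 zero(s) on the right.
  10001010011  ->  discard [10], keep [001010011], append 00
= 00101001100

Answer: 00101001100 (332)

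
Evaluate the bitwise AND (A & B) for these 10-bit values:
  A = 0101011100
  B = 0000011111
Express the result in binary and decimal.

Apply & to each column (1 only where both bits are 1):
  0101011100
& 0000011111
------------
  0000011100

Answer: 0000011100 (28)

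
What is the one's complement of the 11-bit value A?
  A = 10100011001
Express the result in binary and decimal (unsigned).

Flip each bit (0->1, 1->0):
  10100011001
  01011100110

Answer: 01011100110 (742)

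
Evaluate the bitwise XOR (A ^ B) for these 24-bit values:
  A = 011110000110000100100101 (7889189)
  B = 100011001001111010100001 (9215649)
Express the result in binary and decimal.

Apply ^ to each column (1 where bits differ):
  011110000110000100100101
^ 100011001001111010100001
--------------------------
  111101001111111110000100

Answer: 111101001111111110000100 (16056196)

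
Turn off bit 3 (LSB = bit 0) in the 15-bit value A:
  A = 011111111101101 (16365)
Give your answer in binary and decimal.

Mask = ~(1 << 3) = 111111111110111
Bit 3 of A is 1, so AND-ing with the mask clears it to 0.
  011111111101101
& 111111111110111
-----------------
  011111111100101

Answer: 011111111100101 (16357)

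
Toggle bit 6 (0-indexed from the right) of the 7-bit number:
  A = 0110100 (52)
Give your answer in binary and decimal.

Mask = 1 << 6 = 1000000
Bit 6 of A is 0; XOR with the mask flips it to 1.
  0110100
^ 1000000
---------
  1110100

Answer: 1110100 (116)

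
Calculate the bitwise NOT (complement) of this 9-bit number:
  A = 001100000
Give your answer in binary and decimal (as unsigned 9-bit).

Flip each bit (0->1, 1->0):
  001100000
  110011111

Answer: 110011111 (415)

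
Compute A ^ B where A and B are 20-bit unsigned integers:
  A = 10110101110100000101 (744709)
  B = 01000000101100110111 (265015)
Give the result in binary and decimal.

Apply ^ to each column (1 where bits differ):
  10110101110100000101
^ 01000000101100110111
----------------------
  11110101011000110010

Answer: 11110101011000110010 (1005106)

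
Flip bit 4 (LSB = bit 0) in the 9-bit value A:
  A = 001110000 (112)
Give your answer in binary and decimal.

Mask = 1 << 4 = 000010000
Bit 4 of A is 1; XOR with the mask flips it to 0.
  001110000
^ 000010000
-----------
  001100000

Answer: 001100000 (96)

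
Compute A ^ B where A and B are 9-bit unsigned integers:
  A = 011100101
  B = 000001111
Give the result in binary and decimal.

Apply ^ to each column (1 where bits differ):
  011100101
^ 000001111
-----------
  011101010

Answer: 011101010 (234)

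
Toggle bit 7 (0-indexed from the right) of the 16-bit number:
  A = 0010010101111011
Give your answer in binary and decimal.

Mask = 1 << 7 = 0000000010000000
Bit 7 of A is 0; XOR with the mask flips it to 1.
  0010010101111011
^ 0000000010000000
------------------
  0010010111111011

Answer: 0010010111111011 (9723)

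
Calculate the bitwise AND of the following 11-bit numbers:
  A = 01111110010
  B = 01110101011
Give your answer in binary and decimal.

Apply & to each column (1 only where both bits are 1):
  01111110010
& 01110101011
-------------
  01110100010

Answer: 01110100010 (930)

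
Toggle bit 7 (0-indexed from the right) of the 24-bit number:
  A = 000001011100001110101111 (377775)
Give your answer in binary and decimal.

Mask = 1 << 7 = 000000000000000010000000
Bit 7 of A is 1; XOR with the mask flips it to 0.
  000001011100001110101111
^ 000000000000000010000000
--------------------------
  000001011100001100101111

Answer: 000001011100001100101111 (377647)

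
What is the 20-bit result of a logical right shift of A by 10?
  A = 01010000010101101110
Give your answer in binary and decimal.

Logical shift right by 10: drop the bottom 10 bit(s), prepend 10 zero(s) on the left.
  01010000010101101110  ->  keep [0101000001], discard [0101101110], prepend 0000000000
= 00000000000101000001

Answer: 00000000000101000001 (321)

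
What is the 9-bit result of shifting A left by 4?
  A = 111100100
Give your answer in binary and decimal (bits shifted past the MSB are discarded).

Shift left by 4: drop the top 4 bit(s), append 4 zero(s) on the right.
  111100100  ->  discard [1111], keep [00100], append 0000
= 001000000

Answer: 001000000 (64)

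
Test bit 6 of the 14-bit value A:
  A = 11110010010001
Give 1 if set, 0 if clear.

Bit 6 is the 7th from the right.
  11110010010001
         ^
That bit is 0.

Answer: 0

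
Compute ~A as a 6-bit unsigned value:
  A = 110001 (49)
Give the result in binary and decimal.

Flip each bit (0->1, 1->0):
  110001
  001110

Answer: 001110 (14)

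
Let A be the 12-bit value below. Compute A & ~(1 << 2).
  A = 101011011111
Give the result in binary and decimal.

Mask = ~(1 << 2) = 111111111011
Bit 2 of A is 1, so AND-ing with the mask clears it to 0.
  101011011111
& 111111111011
--------------
  101011011011

Answer: 101011011011 (2779)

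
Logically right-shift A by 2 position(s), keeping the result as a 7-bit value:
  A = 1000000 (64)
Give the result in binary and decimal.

Logical shift right by 2: drop the bottom 2 bit(s), prepend 2 zero(s) on the left.
  1000000  ->  keep [10000], discard [00], prepend 00
= 0010000

Answer: 0010000 (16)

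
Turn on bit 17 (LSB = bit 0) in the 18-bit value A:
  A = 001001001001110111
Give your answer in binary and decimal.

Mask = 1 << 17 = 100000000000000000
Bit 17 of A is 0, so OR-ing with the mask flips it to 1.
  001001001001110111
| 100000000000000000
--------------------
  101001001001110111

Answer: 101001001001110111 (168567)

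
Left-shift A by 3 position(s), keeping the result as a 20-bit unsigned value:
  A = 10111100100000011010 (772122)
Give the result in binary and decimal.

Shift left by 3: drop the top 3 bit(s), append 3 zero(s) on the right.
  10111100100000011010  ->  discard [101], keep [11100100000011010], append 000
= 11100100000011010000

Answer: 11100100000011010000 (934096)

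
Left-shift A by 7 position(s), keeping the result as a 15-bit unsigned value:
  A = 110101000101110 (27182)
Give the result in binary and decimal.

Shift left by 7: drop the top 7 bit(s), append 7 zero(s) on the right.
  110101000101110  ->  discard [1101010], keep [00101110], append 0000000
= 001011100000000

Answer: 001011100000000 (5888)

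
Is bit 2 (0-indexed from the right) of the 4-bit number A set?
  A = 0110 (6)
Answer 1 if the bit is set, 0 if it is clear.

Bit 2 is the 3rd from the right.
  0110
   ^
That bit is 1.

Answer: 1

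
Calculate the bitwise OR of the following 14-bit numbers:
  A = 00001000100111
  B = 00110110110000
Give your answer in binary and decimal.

Apply | to each column (1 where either bit is 1):
  00001000100111
| 00110110110000
----------------
  00111110110111

Answer: 00111110110111 (4023)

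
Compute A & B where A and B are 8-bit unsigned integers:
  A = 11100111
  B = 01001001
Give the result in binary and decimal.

Apply & to each column (1 only where both bits are 1):
  11100111
& 01001001
----------
  01000001

Answer: 01000001 (65)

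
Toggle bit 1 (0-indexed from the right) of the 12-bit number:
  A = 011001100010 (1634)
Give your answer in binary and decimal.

Mask = 1 << 1 = 000000000010
Bit 1 of A is 1; XOR with the mask flips it to 0.
  011001100010
^ 000000000010
--------------
  011001100000

Answer: 011001100000 (1632)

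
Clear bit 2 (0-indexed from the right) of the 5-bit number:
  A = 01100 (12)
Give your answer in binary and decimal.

Mask = ~(1 << 2) = 11011
Bit 2 of A is 1, so AND-ing with the mask clears it to 0.
  01100
& 11011
-------
  01000

Answer: 01000 (8)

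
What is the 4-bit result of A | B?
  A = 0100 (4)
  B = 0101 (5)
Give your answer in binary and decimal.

Apply | to each column (1 where either bit is 1):
  0100
| 0101
------
  0101

Answer: 0101 (5)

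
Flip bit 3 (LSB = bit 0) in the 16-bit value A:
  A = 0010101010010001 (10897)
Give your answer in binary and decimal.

Mask = 1 << 3 = 0000000000001000
Bit 3 of A is 0; XOR with the mask flips it to 1.
  0010101010010001
^ 0000000000001000
------------------
  0010101010011001

Answer: 0010101010011001 (10905)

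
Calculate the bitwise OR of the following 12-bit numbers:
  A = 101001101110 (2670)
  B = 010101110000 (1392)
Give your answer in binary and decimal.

Apply | to each column (1 where either bit is 1):
  101001101110
| 010101110000
--------------
  111101111110

Answer: 111101111110 (3966)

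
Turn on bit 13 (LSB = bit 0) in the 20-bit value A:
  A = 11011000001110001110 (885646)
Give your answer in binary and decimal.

Mask = 1 << 13 = 00000010000000000000
Bit 13 of A is 0, so OR-ing with the mask flips it to 1.
  11011000001110001110
| 00000010000000000000
----------------------
  11011010001110001110

Answer: 11011010001110001110 (893838)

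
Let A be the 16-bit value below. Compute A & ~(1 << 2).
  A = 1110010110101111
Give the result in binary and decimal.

Mask = ~(1 << 2) = 1111111111111011
Bit 2 of A is 1, so AND-ing with the mask clears it to 0.
  1110010110101111
& 1111111111111011
------------------
  1110010110101011

Answer: 1110010110101011 (58795)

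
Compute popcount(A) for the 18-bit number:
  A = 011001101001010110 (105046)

011001101001010110
1-bits at positions (from bit 0 = LSB): 1, 2, 4, 6, 9, 11, 12, 15, 16
Count = 9

Answer: 9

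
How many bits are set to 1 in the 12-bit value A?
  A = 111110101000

111110101000
1-bits at positions (from bit 0 = LSB): 3, 5, 7, 8, 9, 10, 11
Count = 7

Answer: 7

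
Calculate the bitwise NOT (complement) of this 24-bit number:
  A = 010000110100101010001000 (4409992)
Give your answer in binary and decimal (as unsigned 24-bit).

Flip each bit (0->1, 1->0):
  010000110100101010001000
  101111001011010101110111

Answer: 101111001011010101110111 (12367223)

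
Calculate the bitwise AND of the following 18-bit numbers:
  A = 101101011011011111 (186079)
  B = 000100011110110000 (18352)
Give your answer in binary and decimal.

Apply & to each column (1 only where both bits are 1):
  101101011011011111
& 000100011110110000
--------------------
  000100011010010000

Answer: 000100011010010000 (18064)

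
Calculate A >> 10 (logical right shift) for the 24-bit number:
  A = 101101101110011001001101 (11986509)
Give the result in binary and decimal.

Logical shift right by 10: drop the bottom 10 bit(s), prepend 10 zero(s) on the left.
  101101101110011001001101  ->  keep [10110110111001], discard [1001001101], prepend 0000000000
= 000000000010110110111001

Answer: 000000000010110110111001 (11705)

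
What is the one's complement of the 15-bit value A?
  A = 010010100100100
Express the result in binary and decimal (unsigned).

Flip each bit (0->1, 1->0):
  010010100100100
  101101011011011

Answer: 101101011011011 (23259)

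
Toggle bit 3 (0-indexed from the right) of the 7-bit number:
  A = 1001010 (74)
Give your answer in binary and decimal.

Mask = 1 << 3 = 0001000
Bit 3 of A is 1; XOR with the mask flips it to 0.
  1001010
^ 0001000
---------
  1000010

Answer: 1000010 (66)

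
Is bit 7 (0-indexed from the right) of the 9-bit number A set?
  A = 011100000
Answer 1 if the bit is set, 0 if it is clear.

Bit 7 is the 8th from the right.
  011100000
   ^
That bit is 1.

Answer: 1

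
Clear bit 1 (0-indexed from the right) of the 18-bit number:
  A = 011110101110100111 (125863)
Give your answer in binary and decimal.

Mask = ~(1 << 1) = 111111111111111101
Bit 1 of A is 1, so AND-ing with the mask clears it to 0.
  011110101110100111
& 111111111111111101
--------------------
  011110101110100101

Answer: 011110101110100101 (125861)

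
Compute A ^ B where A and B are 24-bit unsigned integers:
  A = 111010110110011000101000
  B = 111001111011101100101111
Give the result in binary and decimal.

Apply ^ to each column (1 where bits differ):
  111010110110011000101000
^ 111001111011101100101111
--------------------------
  000011001101110100000111

Answer: 000011001101110100000111 (843015)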